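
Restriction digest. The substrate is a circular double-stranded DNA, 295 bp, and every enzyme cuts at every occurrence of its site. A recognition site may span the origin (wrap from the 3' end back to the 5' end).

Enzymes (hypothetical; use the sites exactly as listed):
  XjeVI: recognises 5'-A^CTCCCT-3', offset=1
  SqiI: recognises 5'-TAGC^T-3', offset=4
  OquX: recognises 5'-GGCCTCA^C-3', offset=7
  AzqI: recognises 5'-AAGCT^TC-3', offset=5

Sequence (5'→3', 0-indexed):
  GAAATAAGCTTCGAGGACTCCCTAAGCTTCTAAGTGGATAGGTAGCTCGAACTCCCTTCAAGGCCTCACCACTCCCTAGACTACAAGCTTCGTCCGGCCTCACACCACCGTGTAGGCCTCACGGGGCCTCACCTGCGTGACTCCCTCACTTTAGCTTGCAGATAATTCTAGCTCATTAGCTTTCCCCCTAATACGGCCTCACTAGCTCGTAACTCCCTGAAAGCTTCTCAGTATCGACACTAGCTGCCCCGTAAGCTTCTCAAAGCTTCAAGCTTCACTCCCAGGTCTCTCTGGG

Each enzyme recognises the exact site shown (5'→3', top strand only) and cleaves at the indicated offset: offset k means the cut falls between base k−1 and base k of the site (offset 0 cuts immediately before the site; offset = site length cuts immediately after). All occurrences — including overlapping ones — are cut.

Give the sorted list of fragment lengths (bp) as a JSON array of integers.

Scan for sites:
  XjeVI ACTCCCT/1: at [16, 50, 70, 139, 211] ⇒ [17, 51, 71, 140, 212]
  SqiI TAGCT/4: at [42, 151, 168, 176, 202, 240] ⇒ [46, 155, 172, 180, 206, 244]
  OquX GGCCTCAC/7: at [61, 95, 114, 124, 194] ⇒ [68, 102, 121, 131, 201]
  AzqI AAGCTTC/5: at [5, 23, 84, 220, 252, 262, 269] ⇒ [10, 28, 89, 225, 257, 267, 274]

All cut coordinates (distinct, sorted): [10, 17, 28, 46, 51, 68, 71, 89, 102, 121, 131, 140, 155, 172, 180, 201, 206, 212, 225, 244, 257, 267, 274]

Fragments:
  10→17: 7 bp
  17→28: 11 bp
  28→46: 18 bp
  46→51: 5 bp
  51→68: 17 bp
  68→71: 3 bp
  71→89: 18 bp
  89→102: 13 bp
  102→121: 19 bp
  121→131: 10 bp
  131→140: 9 bp
  140→155: 15 bp
  155→172: 17 bp
  172→180: 8 bp
  180→201: 21 bp
  201→206: 5 bp
  206→212: 6 bp
  212→225: 13 bp
  225→244: 19 bp
  244→257: 13 bp
  257→267: 10 bp
  267→274: 7 bp
  274→10 (wrap): 295-274+10 = 31 bp

[3,5,5,6,7,7,8,9,10,10,11,13,13,13,15,17,17,18,18,19,19,21,31]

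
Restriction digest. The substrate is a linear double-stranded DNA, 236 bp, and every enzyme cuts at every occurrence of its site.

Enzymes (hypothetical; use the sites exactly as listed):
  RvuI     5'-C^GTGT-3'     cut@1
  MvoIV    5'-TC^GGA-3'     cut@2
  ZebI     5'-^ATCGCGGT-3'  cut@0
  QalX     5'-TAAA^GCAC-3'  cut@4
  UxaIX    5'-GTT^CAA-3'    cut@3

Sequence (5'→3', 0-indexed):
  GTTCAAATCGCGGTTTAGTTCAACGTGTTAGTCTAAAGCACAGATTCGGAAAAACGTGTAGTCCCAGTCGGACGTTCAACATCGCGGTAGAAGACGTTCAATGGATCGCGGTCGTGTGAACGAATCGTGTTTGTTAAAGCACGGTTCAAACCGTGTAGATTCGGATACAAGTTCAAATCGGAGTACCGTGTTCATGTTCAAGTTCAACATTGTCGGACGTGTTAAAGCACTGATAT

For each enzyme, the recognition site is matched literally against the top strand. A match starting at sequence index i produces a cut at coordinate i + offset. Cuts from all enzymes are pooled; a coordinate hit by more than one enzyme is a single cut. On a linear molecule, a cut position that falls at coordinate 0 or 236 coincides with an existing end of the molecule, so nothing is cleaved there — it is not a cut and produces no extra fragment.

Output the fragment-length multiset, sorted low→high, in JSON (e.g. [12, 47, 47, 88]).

Scan for sites:
  RvuI CGTGT/1: at [23, 54, 112, 125, 151, 186, 217] ⇒ [24, 55, 113, 126, 152, 187, 218]
  MvoIV TCGGA/2: at [45, 67, 160, 177, 212] ⇒ [47, 69, 162, 179, 214]
  ZebI ATCGCGGT/0: at [6, 80, 104] ⇒ [6, 80, 104]
  QalX TAAAGCAC/4: at [33, 134, 222] ⇒ [37, 138, 226]
  UxaIX GTTCAA/3: at [0, 17, 73, 95, 143, 170, 195, 201] ⇒ [3, 20, 76, 98, 146, 173, 198, 204]

Pooled cuts: [3, 6, 20, 24, 37, 47, 55, 69, 76, 80, 98, 104, 113, 126, 138, 146, 152, 162, 173, 179, 187, 198, 204, 214, 218, 226]

Fragments:
  [0,3): 3 bp
  [3,6): 3 bp
  [6,20): 14 bp
  [20,24): 4 bp
  [24,37): 13 bp
  [37,47): 10 bp
  [47,55): 8 bp
  [55,69): 14 bp
  [69,76): 7 bp
  [76,80): 4 bp
  [80,98): 18 bp
  [98,104): 6 bp
  [104,113): 9 bp
  [113,126): 13 bp
  [126,138): 12 bp
  [138,146): 8 bp
  [146,152): 6 bp
  [152,162): 10 bp
  [162,173): 11 bp
  [173,179): 6 bp
  [179,187): 8 bp
  [187,198): 11 bp
  [198,204): 6 bp
  [204,214): 10 bp
  [214,218): 4 bp
  [218,226): 8 bp
  [226,236): 10 bp

[3,3,4,4,4,6,6,6,6,7,8,8,8,8,9,10,10,10,10,11,11,12,13,13,14,14,18]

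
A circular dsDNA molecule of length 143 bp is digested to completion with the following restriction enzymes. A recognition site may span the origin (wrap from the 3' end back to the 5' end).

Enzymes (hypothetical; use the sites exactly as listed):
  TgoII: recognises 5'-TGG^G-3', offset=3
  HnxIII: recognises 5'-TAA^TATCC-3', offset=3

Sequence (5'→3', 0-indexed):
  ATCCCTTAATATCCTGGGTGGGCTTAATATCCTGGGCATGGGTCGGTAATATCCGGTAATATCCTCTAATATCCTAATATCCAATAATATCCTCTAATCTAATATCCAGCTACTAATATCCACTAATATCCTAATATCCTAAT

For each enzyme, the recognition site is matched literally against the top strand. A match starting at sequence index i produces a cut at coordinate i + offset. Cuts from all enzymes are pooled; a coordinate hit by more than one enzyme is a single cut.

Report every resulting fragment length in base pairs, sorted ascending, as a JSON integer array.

Scan for sites:
  TgoII TGGG/3: at [14, 18, 32, 38] ⇒ [17, 21, 35, 41]
  HnxIII TAATATCC/3: at [6, 24, 46, 56, 66, 74, 84, 99, 113, 123, 131, 139] ⇒ [9, 27, 49, 59, 69, 77, 87, 102, 116, 126, 134, 142]

Pooled cuts: [9, 17, 21, 27, 35, 41, 49, 59, 69, 77, 87, 102, 116, 126, 134, 142]

Fragments:
  9→17: 8 bp
  17→21: 4 bp
  21→27: 6 bp
  27→35: 8 bp
  35→41: 6 bp
  41→49: 8 bp
  49→59: 10 bp
  59→69: 10 bp
  69→77: 8 bp
  77→87: 10 bp
  87→102: 15 bp
  102→116: 14 bp
  116→126: 10 bp
  126→134: 8 bp
  134→142: 8 bp
  142→9 (wrap): 143-142+9 = 10 bp

[4,6,6,8,8,8,8,8,8,10,10,10,10,10,14,15]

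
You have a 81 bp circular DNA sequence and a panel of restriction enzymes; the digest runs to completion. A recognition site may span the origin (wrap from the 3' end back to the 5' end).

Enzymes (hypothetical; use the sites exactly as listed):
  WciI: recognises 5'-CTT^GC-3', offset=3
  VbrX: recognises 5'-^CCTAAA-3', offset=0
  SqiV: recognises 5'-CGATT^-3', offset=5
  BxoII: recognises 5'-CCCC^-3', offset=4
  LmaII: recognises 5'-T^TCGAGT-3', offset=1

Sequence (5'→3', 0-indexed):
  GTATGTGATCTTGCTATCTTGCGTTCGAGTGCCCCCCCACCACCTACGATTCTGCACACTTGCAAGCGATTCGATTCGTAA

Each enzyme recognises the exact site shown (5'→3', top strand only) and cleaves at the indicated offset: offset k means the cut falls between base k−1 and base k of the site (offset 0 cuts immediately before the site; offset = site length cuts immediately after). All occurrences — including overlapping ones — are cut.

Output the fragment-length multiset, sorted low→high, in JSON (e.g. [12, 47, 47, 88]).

[1,1,1,4,5,8,10,10,11,13,17]

Per-enzyme occurrences:
  WciI CTTGC/3: at [9, 17, 58] ⇒ [12, 20, 61]
  VbrX (CCTAAA, off=0): no sites
  SqiV CGATT/5: at [46, 66, 71] ⇒ [51, 71, 76]
  BxoII CCCC/4: at [31, 32, 33, 34] ⇒ [35, 36, 37, 38]
  LmaII TTCGAGT/1: at [23] ⇒ [24]

All cut coordinates (distinct, sorted): [12, 20, 24, 35, 36, 37, 38, 51, 61, 71, 76]

Fragments:
  12→20: 8 bp
  20→24: 4 bp
  24→35: 11 bp
  35→36: 1 bp
  36→37: 1 bp
  37→38: 1 bp
  38→51: 13 bp
  51→61: 10 bp
  61→71: 10 bp
  71→76: 5 bp
  76→12 (wrap): 81-76+12 = 17 bp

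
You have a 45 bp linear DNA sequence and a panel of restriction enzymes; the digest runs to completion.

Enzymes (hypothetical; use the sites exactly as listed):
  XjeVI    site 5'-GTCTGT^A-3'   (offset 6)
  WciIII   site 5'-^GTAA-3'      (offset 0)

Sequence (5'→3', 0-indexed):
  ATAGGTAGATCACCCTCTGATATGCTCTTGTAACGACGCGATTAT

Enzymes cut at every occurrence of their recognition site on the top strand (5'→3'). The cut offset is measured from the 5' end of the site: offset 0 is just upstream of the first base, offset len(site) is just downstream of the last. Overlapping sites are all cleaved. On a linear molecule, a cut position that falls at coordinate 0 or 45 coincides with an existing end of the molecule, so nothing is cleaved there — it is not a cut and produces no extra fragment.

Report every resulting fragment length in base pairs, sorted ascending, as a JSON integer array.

Per-enzyme occurrences:
  XjeVI (GTCTGTA, off=6): no sites
  WciIII GTAA/0: at [29] ⇒ [29]

Pooled cuts: [29]

Fragments:
  [0,29): 29 bp
  [29,45): 16 bp

[16,29]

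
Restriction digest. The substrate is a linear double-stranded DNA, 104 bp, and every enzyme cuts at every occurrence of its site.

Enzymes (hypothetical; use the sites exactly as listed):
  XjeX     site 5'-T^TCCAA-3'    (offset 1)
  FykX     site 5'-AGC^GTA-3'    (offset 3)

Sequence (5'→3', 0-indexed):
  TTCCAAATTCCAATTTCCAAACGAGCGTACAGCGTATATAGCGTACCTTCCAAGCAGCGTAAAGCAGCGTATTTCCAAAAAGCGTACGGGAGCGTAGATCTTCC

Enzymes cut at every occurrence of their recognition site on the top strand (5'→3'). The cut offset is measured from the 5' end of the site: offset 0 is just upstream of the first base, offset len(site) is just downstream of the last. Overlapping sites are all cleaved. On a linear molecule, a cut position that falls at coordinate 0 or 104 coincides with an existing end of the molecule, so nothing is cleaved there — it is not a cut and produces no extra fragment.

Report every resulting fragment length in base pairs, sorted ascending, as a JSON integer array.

[1,5,6,7,7,7,9,10,10,10,10,11,11]

Per-enzyme occurrences:
  XjeX TTCCAA/1: at [0, 7, 14, 47, 72] ⇒ [1, 8, 15, 48, 73]
  FykX AGCGTA/3: at [23, 30, 39, 55, 65, 80, 90] ⇒ [26, 33, 42, 58, 68, 83, 93]

Pooled cuts: [1, 8, 15, 26, 33, 42, 48, 58, 68, 73, 83, 93]

Fragment lengths:
  [0,1): 1 bp
  [1,8): 7 bp
  [8,15): 7 bp
  [15,26): 11 bp
  [26,33): 7 bp
  [33,42): 9 bp
  [42,48): 6 bp
  [48,58): 10 bp
  [58,68): 10 bp
  [68,73): 5 bp
  [73,83): 10 bp
  [83,93): 10 bp
  [93,104): 11 bp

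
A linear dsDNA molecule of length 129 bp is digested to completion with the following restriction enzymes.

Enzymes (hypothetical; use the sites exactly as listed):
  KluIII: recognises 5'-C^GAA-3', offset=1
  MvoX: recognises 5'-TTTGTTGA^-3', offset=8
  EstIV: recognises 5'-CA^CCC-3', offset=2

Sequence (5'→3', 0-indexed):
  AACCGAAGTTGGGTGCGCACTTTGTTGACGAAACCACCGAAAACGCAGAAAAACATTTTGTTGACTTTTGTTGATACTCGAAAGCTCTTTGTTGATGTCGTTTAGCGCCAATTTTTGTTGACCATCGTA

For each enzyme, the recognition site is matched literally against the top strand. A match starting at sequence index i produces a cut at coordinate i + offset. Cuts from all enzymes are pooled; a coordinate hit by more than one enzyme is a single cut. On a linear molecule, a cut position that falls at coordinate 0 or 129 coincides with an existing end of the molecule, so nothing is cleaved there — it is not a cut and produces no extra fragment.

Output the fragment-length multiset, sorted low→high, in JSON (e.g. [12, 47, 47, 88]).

[1,4,5,8,9,10,16,24,26,26]

Site scan:
  KluIII CGAA/1: at [3, 28, 37, 78] ⇒ [4, 29, 38, 79]
  MvoX TTTGTTGA/8: at [20, 56, 66, 87, 113] ⇒ [28, 64, 74, 95, 121]
  EstIV (CACCC, off=2): no sites

All cut coordinates (distinct, sorted): [4, 28, 29, 38, 64, 74, 79, 95, 121]

Fragments:
  [0,4): 4 bp
  [4,28): 24 bp
  [28,29): 1 bp
  [29,38): 9 bp
  [38,64): 26 bp
  [64,74): 10 bp
  [74,79): 5 bp
  [79,95): 16 bp
  [95,121): 26 bp
  [121,129): 8 bp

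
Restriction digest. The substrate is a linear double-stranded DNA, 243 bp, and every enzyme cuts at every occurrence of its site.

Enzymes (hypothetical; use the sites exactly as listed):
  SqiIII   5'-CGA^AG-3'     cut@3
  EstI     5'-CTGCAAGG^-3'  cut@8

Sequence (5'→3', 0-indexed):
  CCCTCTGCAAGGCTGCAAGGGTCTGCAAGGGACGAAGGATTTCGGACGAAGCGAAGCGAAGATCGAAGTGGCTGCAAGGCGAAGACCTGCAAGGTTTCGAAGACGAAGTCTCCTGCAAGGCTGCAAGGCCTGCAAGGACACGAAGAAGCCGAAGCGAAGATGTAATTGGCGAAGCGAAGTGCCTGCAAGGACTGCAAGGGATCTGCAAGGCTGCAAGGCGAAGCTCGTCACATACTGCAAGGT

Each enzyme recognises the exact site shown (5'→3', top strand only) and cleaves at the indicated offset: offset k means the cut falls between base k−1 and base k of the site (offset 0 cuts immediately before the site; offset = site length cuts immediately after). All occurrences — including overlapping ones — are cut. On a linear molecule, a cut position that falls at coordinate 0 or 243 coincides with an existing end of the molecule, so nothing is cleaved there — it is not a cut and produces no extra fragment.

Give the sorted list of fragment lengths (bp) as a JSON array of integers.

[1,3,3,5,5,5,5,5,6,6,6,7,8,8,8,9,9,9,10,11,12,12,13,13,14,14,15,21]

Scan for sites:
  SqiIII CGAAG/3: at [32, 46, 51, 56, 63, 79, 97, 103, 140, 149, 154, 169, 174, 218] ⇒ [35, 49, 54, 59, 66, 82, 100, 106, 143, 152, 157, 172, 177, 221]
  EstI CTGCAAGG/8: at [4, 12, 22, 71, 86, 112, 120, 129, 182, 191, 202, 210, 234] ⇒ [12, 20, 30, 79, 94, 120, 128, 137, 190, 199, 210, 218, 242]

Pooled cuts: [12, 20, 30, 35, 49, 54, 59, 66, 79, 82, 94, 100, 106, 120, 128, 137, 143, 152, 157, 172, 177, 190, 199, 210, 218, 221, 242]

Fragments:
  [0,12): 12 bp
  [12,20): 8 bp
  [20,30): 10 bp
  [30,35): 5 bp
  [35,49): 14 bp
  [49,54): 5 bp
  [54,59): 5 bp
  [59,66): 7 bp
  [66,79): 13 bp
  [79,82): 3 bp
  [82,94): 12 bp
  [94,100): 6 bp
  [100,106): 6 bp
  [106,120): 14 bp
  [120,128): 8 bp
  [128,137): 9 bp
  [137,143): 6 bp
  [143,152): 9 bp
  [152,157): 5 bp
  [157,172): 15 bp
  [172,177): 5 bp
  [177,190): 13 bp
  [190,199): 9 bp
  [199,210): 11 bp
  [210,218): 8 bp
  [218,221): 3 bp
  [221,242): 21 bp
  [242,243): 1 bp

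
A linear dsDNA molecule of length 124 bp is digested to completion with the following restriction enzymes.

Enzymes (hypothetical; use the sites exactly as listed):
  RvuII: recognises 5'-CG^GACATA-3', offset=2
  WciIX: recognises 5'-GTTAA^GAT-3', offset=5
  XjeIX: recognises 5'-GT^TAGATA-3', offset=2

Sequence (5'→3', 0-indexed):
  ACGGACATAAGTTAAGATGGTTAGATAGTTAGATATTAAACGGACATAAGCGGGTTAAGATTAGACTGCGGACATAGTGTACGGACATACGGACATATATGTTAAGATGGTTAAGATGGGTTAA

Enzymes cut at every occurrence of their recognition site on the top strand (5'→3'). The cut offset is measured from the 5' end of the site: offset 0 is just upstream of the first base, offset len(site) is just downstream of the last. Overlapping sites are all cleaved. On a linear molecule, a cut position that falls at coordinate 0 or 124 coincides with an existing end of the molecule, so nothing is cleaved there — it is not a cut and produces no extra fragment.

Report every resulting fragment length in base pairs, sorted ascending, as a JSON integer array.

Site scan:
  RvuII (CGGACATA, off=2): starts [1, 40, 68, 81, 89] → cuts [3, 42, 70, 83, 91]
  WciIX (GTTAAGAT, off=5): starts [10, 53, 100, 109] → cuts [15, 58, 105, 114]
  XjeIX (GTTAGATA, off=2): starts [19, 27] → cuts [21, 29]

Pooled cuts: [3, 15, 21, 29, 42, 58, 70, 83, 91, 105, 114]

Fragment lengths:
  [0,3): 3 bp
  [3,15): 12 bp
  [15,21): 6 bp
  [21,29): 8 bp
  [29,42): 13 bp
  [42,58): 16 bp
  [58,70): 12 bp
  [70,83): 13 bp
  [83,91): 8 bp
  [91,105): 14 bp
  [105,114): 9 bp
  [114,124): 10 bp

[3,6,8,8,9,10,12,12,13,13,14,16]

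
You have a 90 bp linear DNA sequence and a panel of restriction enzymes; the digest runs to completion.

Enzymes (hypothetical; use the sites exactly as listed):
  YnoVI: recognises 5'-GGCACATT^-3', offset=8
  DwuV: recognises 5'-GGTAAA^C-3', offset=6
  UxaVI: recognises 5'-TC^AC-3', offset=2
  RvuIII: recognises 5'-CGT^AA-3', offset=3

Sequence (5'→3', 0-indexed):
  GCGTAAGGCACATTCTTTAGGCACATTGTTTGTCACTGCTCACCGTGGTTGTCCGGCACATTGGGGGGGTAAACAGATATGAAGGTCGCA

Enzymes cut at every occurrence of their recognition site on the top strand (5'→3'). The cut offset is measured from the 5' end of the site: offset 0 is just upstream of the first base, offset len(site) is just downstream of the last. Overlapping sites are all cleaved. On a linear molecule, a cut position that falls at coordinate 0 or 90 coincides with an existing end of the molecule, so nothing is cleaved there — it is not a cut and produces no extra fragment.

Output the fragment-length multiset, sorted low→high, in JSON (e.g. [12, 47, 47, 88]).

Scan for sites:
  YnoVI GGCACATT/8: at [6, 19, 54] ⇒ [14, 27, 62]
  DwuV GGTAAAC/6: at [67] ⇒ [73]
  UxaVI TCAC/2: at [32, 39] ⇒ [34, 41]
  RvuIII CGTAA/3: at [1] ⇒ [4]

All cut coordinates (distinct, sorted): [4, 14, 27, 34, 41, 62, 73]

Fragment lengths:
  [0,4): 4 bp
  [4,14): 10 bp
  [14,27): 13 bp
  [27,34): 7 bp
  [34,41): 7 bp
  [41,62): 21 bp
  [62,73): 11 bp
  [73,90): 17 bp

[4,7,7,10,11,13,17,21]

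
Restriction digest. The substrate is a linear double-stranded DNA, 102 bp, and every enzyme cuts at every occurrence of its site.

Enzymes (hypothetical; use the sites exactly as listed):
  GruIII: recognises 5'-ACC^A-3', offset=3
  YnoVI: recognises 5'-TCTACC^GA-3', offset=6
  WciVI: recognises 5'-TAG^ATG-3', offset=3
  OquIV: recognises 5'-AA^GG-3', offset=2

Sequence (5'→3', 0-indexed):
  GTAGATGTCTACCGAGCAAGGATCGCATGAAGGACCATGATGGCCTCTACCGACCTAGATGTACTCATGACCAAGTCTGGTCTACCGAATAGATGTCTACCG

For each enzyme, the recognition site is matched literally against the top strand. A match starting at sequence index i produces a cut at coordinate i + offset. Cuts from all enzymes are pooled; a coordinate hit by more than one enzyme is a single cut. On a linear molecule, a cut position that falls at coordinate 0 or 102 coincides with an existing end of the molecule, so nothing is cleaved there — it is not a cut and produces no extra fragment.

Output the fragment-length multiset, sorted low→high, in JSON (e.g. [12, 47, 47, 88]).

Per-enzyme occurrences:
  GruIII ACCA/3: at [33, 69] ⇒ [36, 72]
  YnoVI TCTACCGA/6: at [7, 45, 80] ⇒ [13, 51, 86]
  WciVI TAGATG/3: at [1, 55, 89] ⇒ [4, 58, 92]
  OquIV AAGG/2: at [17, 29] ⇒ [19, 31]

All cut coordinates (distinct, sorted): [4, 13, 19, 31, 36, 51, 58, 72, 86, 92]

Fragments:
  [0,4): 4 bp
  [4,13): 9 bp
  [13,19): 6 bp
  [19,31): 12 bp
  [31,36): 5 bp
  [36,51): 15 bp
  [51,58): 7 bp
  [58,72): 14 bp
  [72,86): 14 bp
  [86,92): 6 bp
  [92,102): 10 bp

[4,5,6,6,7,9,10,12,14,14,15]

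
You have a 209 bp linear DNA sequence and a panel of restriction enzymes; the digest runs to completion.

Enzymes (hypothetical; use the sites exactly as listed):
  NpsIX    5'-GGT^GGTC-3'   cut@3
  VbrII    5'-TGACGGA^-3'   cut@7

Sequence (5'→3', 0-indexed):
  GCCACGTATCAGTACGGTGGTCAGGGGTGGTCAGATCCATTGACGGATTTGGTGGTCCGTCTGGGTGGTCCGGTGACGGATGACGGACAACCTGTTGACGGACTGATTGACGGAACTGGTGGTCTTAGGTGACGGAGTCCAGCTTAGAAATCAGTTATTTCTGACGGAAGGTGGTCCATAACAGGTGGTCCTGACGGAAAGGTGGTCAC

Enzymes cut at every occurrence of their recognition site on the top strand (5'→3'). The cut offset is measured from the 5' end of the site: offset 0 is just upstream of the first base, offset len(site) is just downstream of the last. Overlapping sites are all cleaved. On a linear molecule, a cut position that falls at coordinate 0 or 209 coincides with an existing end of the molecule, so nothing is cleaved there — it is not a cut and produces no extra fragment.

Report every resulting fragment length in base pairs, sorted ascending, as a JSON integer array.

Scan for sites:
  NpsIX GGTGGTC/3: at [15, 25, 50, 63, 117, 169, 183, 200] ⇒ [18, 28, 53, 66, 120, 172, 186, 203]
  VbrII TGACGGA/7: at [40, 73, 80, 95, 107, 129, 161, 191] ⇒ [47, 80, 87, 102, 114, 136, 168, 198]

All cut coordinates (distinct, sorted): [18, 28, 47, 53, 66, 80, 87, 102, 114, 120, 136, 168, 172, 186, 198, 203]

Fragment lengths:
  [0,18): 18 bp
  [18,28): 10 bp
  [28,47): 19 bp
  [47,53): 6 bp
  [53,66): 13 bp
  [66,80): 14 bp
  [80,87): 7 bp
  [87,102): 15 bp
  [102,114): 12 bp
  [114,120): 6 bp
  [120,136): 16 bp
  [136,168): 32 bp
  [168,172): 4 bp
  [172,186): 14 bp
  [186,198): 12 bp
  [198,203): 5 bp
  [203,209): 6 bp

[4,5,6,6,6,7,10,12,12,13,14,14,15,16,18,19,32]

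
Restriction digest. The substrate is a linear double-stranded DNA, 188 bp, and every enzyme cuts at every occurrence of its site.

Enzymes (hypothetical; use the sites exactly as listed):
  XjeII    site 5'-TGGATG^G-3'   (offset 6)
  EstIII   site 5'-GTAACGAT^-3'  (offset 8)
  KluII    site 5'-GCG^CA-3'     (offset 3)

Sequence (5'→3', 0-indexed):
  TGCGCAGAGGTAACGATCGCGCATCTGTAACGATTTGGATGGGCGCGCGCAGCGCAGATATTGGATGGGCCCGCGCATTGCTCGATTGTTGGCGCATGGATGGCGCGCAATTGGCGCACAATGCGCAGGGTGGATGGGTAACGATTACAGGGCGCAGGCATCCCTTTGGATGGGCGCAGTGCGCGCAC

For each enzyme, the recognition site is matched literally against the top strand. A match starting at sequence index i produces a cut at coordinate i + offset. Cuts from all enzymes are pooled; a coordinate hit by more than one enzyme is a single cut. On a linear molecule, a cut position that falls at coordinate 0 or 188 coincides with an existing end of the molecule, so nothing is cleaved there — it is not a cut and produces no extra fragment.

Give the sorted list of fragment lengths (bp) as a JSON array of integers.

Site scan:
  XjeII (TGGATGG, off=6): starts [35, 61, 96, 130, 166] → cuts [41, 67, 102, 136, 172]
  EstIII (GTAACGAT, off=8): starts [9, 26, 137] → cuts [17, 34, 145]
  KluII (GCGCA, off=3): starts [1, 18, 46, 51, 72, 91, 104, 113, 122, 151, 173, 182] → cuts [4, 21, 49, 54, 75, 94, 107, 116, 125, 154, 176, 185]

Pooled cuts: [4, 17, 21, 34, 41, 49, 54, 67, 75, 94, 102, 107, 116, 125, 136, 145, 154, 172, 176, 185]

Fragment lengths:
  [0,4): 4 bp
  [4,17): 13 bp
  [17,21): 4 bp
  [21,34): 13 bp
  [34,41): 7 bp
  [41,49): 8 bp
  [49,54): 5 bp
  [54,67): 13 bp
  [67,75): 8 bp
  [75,94): 19 bp
  [94,102): 8 bp
  [102,107): 5 bp
  [107,116): 9 bp
  [116,125): 9 bp
  [125,136): 11 bp
  [136,145): 9 bp
  [145,154): 9 bp
  [154,172): 18 bp
  [172,176): 4 bp
  [176,185): 9 bp
  [185,188): 3 bp

[3,4,4,4,5,5,7,8,8,8,9,9,9,9,9,11,13,13,13,18,19]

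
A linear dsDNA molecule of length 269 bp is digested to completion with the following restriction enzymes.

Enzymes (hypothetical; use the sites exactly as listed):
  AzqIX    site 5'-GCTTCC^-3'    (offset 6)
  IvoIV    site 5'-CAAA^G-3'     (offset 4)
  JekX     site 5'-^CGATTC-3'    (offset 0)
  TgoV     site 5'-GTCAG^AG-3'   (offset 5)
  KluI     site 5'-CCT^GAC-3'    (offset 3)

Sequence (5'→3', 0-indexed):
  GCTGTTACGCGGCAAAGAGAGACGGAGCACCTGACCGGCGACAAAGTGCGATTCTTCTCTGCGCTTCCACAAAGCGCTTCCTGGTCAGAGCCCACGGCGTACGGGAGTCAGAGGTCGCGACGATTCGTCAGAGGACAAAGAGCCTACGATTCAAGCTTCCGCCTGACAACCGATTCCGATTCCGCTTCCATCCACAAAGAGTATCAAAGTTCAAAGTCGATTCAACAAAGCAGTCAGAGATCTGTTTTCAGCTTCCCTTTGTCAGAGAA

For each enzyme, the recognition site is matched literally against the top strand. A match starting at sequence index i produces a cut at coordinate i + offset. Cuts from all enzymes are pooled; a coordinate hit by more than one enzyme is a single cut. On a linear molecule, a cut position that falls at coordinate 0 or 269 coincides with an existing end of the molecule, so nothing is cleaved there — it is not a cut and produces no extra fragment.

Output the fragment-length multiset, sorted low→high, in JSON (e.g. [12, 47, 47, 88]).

Site scan:
  AzqIX GCTTCC/6: at [62, 75, 154, 183, 250] ⇒ [68, 81, 160, 189, 256]
  IvoIV CAAAG/4: at [12, 41, 69, 135, 194, 204, 211, 225] ⇒ [16, 45, 73, 139, 198, 208, 215, 229]
  JekX CGATTC/0: at [48, 120, 146, 170, 176, 217] ⇒ [48, 120, 146, 170, 176, 217]
  TgoV GTCAGAG/5: at [83, 106, 126, 232, 260] ⇒ [88, 111, 131, 237, 265]
  KluI CCTGAC/3: at [29, 161] ⇒ [32, 164]

All cut coordinates (distinct, sorted): [16, 32, 45, 48, 68, 73, 81, 88, 111, 120, 131, 139, 146, 160, 164, 170, 176, 189, 198, 208, 215, 217, 229, 237, 256, 265]

Fragments:
  [0,16): 16 bp
  [16,32): 16 bp
  [32,45): 13 bp
  [45,48): 3 bp
  [48,68): 20 bp
  [68,73): 5 bp
  [73,81): 8 bp
  [81,88): 7 bp
  [88,111): 23 bp
  [111,120): 9 bp
  [120,131): 11 bp
  [131,139): 8 bp
  [139,146): 7 bp
  [146,160): 14 bp
  [160,164): 4 bp
  [164,170): 6 bp
  [170,176): 6 bp
  [176,189): 13 bp
  [189,198): 9 bp
  [198,208): 10 bp
  [208,215): 7 bp
  [215,217): 2 bp
  [217,229): 12 bp
  [229,237): 8 bp
  [237,256): 19 bp
  [256,265): 9 bp
  [265,269): 4 bp

[2,3,4,4,5,6,6,7,7,7,8,8,8,9,9,9,10,11,12,13,13,14,16,16,19,20,23]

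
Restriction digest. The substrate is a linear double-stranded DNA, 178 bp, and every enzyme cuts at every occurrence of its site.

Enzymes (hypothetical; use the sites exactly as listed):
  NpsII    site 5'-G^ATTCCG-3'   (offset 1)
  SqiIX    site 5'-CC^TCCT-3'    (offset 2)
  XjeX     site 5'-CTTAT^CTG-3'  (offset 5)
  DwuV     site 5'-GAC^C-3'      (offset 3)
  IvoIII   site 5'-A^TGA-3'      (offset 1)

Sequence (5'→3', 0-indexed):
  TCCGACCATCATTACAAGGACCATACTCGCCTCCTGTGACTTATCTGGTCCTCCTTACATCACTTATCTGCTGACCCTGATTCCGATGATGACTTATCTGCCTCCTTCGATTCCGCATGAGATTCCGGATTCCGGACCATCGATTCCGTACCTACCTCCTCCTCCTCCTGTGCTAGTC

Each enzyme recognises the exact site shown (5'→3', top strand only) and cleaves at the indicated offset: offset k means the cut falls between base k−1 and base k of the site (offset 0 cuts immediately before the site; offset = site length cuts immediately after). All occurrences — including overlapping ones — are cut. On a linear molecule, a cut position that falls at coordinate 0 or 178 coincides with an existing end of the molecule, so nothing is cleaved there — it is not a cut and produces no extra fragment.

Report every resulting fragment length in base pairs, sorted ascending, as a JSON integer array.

Per-enzyme occurrences:
  NpsII GATTCCG/1: at [78, 108, 120, 127, 141] ⇒ [79, 109, 121, 128, 142]
  SqiIX CCTCCT/2: at [29, 49, 100, 154, 157, 160, 163] ⇒ [31, 51, 102, 156, 159, 162, 165]
  XjeX CTTATCTG/5: at [39, 62, 92] ⇒ [44, 67, 97]
  DwuV GACC/3: at [3, 18, 72, 134] ⇒ [6, 21, 75, 137]
  IvoIII ATGA/1: at [85, 88, 116] ⇒ [86, 89, 117]

Pooled cuts: [6, 21, 31, 44, 51, 67, 75, 79, 86, 89, 97, 102, 109, 117, 121, 128, 137, 142, 156, 159, 162, 165]

Fragments:
  [0,6): 6 bp
  [6,21): 15 bp
  [21,31): 10 bp
  [31,44): 13 bp
  [44,51): 7 bp
  [51,67): 16 bp
  [67,75): 8 bp
  [75,79): 4 bp
  [79,86): 7 bp
  [86,89): 3 bp
  [89,97): 8 bp
  [97,102): 5 bp
  [102,109): 7 bp
  [109,117): 8 bp
  [117,121): 4 bp
  [121,128): 7 bp
  [128,137): 9 bp
  [137,142): 5 bp
  [142,156): 14 bp
  [156,159): 3 bp
  [159,162): 3 bp
  [162,165): 3 bp
  [165,178): 13 bp

[3,3,3,3,4,4,5,5,6,7,7,7,7,8,8,8,9,10,13,13,14,15,16]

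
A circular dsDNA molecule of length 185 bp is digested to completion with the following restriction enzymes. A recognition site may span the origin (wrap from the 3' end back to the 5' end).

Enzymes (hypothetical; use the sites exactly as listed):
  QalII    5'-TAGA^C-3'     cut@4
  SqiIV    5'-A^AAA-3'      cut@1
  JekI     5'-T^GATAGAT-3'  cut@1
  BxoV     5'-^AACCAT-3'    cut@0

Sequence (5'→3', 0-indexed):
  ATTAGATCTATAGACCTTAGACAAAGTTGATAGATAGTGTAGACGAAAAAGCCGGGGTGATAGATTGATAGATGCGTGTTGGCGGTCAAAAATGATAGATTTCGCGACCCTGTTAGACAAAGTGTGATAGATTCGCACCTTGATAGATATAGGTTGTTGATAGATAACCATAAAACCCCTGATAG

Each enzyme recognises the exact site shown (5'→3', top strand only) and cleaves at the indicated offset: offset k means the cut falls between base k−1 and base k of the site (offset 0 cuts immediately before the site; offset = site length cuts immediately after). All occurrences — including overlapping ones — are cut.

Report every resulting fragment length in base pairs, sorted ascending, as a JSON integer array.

[1,1,3,4,7,7,7,7,8,8,8,11,15,16,17,19,22,24]

Scan for sites:
  QalII TAGAC/4: at [10, 17, 39, 113] ⇒ [14, 21, 43, 117]
  SqiIV AAAA/1: at [45, 46, 87, 88, 171] ⇒ [46, 47, 88, 89, 172]
  JekI TGATAGAT/1: at [27, 57, 65, 92, 124, 140, 157, 179] ⇒ [28, 58, 66, 93, 125, 141, 158, 180]
  BxoV AACCAT/0: at [165] ⇒ [165]

All cut coordinates (distinct, sorted): [14, 21, 28, 43, 46, 47, 58, 66, 88, 89, 93, 117, 125, 141, 158, 165, 172, 180]

Fragment lengths:
  14→21: 7 bp
  21→28: 7 bp
  28→43: 15 bp
  43→46: 3 bp
  46→47: 1 bp
  47→58: 11 bp
  58→66: 8 bp
  66→88: 22 bp
  88→89: 1 bp
  89→93: 4 bp
  93→117: 24 bp
  117→125: 8 bp
  125→141: 16 bp
  141→158: 17 bp
  158→165: 7 bp
  165→172: 7 bp
  172→180: 8 bp
  180→14 (wrap): 185-180+14 = 19 bp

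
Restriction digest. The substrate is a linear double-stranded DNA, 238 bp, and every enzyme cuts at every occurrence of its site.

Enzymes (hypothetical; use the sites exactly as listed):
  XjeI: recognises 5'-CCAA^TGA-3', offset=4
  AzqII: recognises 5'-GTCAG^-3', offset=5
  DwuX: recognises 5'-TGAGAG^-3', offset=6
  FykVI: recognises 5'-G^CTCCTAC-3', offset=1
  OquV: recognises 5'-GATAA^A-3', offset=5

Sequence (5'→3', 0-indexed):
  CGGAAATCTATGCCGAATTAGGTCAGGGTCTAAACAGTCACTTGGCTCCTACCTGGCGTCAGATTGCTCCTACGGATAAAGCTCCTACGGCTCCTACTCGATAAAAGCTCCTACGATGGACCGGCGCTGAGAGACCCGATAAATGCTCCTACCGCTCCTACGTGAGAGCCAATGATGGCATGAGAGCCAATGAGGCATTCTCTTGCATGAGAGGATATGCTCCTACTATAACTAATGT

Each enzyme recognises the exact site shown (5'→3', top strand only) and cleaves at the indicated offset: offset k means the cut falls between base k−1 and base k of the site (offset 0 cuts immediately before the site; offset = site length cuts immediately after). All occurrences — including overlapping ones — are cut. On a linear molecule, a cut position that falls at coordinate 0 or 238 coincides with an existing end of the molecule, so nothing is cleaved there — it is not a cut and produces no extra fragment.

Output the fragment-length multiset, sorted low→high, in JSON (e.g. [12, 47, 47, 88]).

[2,3,3,4,4,4,6,9,9,9,13,14,14,14,17,19,19,23,26,26]

Scan for sites:
  XjeI (CCAATGA, off=4): starts [168, 186] → cuts [172, 190]
  AzqII (GTCAG, off=5): starts [21, 57] → cuts [26, 62]
  DwuX (TGAGAG, off=6): starts [127, 162, 180, 207] → cuts [133, 168, 186, 213]
  FykVI (GCTCCTAC, off=1): starts [44, 65, 80, 89, 106, 144, 153, 218] → cuts [45, 66, 81, 90, 107, 145, 154, 219]
  OquV (GATAAA, off=5): starts [74, 99, 137] → cuts [79, 104, 142]

All cut coordinates (distinct, sorted): [26, 45, 62, 66, 79, 81, 90, 104, 107, 133, 142, 145, 154, 168, 172, 186, 190, 213, 219]

Fragments:
  [0,26): 26 bp
  [26,45): 19 bp
  [45,62): 17 bp
  [62,66): 4 bp
  [66,79): 13 bp
  [79,81): 2 bp
  [81,90): 9 bp
  [90,104): 14 bp
  [104,107): 3 bp
  [107,133): 26 bp
  [133,142): 9 bp
  [142,145): 3 bp
  [145,154): 9 bp
  [154,168): 14 bp
  [168,172): 4 bp
  [172,186): 14 bp
  [186,190): 4 bp
  [190,213): 23 bp
  [213,219): 6 bp
  [219,238): 19 bp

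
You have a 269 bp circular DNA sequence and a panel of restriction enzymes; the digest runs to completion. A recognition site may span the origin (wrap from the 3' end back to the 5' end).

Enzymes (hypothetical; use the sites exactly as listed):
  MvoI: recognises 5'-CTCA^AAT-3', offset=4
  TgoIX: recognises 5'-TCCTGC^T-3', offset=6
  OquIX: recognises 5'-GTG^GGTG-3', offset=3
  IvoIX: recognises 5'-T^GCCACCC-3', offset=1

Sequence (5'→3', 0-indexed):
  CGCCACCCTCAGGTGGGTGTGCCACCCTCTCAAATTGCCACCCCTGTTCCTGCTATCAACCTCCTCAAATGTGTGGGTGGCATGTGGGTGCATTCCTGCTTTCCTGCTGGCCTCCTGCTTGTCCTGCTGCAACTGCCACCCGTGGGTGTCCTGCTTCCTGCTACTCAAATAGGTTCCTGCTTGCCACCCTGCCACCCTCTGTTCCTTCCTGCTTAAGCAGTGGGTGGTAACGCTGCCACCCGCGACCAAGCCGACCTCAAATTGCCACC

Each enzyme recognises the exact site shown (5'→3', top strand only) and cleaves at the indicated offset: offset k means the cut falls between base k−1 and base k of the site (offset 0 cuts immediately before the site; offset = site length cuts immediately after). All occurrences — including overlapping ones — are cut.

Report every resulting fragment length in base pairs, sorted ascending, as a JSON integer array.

Scan for sites:
  MvoI CTCAAAT/4: at [28, 63, 163, 255] ⇒ [32, 67, 167, 259]
  TgoIX TCCTGCT/6: at [47, 93, 101, 112, 121, 148, 155, 174, 206] ⇒ [53, 99, 107, 118, 127, 154, 161, 180, 212]
  OquIX GTGGGTG/3: at [12, 72, 83, 141, 219] ⇒ [15, 75, 86, 144, 222]
  IvoIX TGCCACCC/1: at [19, 35, 133, 181, 189, 233, 262] ⇒ [20, 36, 134, 182, 190, 234, 263]

All cut coordinates (distinct, sorted): [15, 20, 32, 36, 53, 67, 75, 86, 99, 107, 118, 127, 134, 144, 154, 161, 167, 180, 182, 190, 212, 222, 234, 259, 263]

Fragment lengths:
  15→20: 5 bp
  20→32: 12 bp
  32→36: 4 bp
  36→53: 17 bp
  53→67: 14 bp
  67→75: 8 bp
  75→86: 11 bp
  86→99: 13 bp
  99→107: 8 bp
  107→118: 11 bp
  118→127: 9 bp
  127→134: 7 bp
  134→144: 10 bp
  144→154: 10 bp
  154→161: 7 bp
  161→167: 6 bp
  167→180: 13 bp
  180→182: 2 bp
  182→190: 8 bp
  190→212: 22 bp
  212→222: 10 bp
  222→234: 12 bp
  234→259: 25 bp
  259→263: 4 bp
  263→15 (wrap): 269-263+15 = 21 bp

[2,4,4,5,6,7,7,8,8,8,9,10,10,10,11,11,12,12,13,13,14,17,21,22,25]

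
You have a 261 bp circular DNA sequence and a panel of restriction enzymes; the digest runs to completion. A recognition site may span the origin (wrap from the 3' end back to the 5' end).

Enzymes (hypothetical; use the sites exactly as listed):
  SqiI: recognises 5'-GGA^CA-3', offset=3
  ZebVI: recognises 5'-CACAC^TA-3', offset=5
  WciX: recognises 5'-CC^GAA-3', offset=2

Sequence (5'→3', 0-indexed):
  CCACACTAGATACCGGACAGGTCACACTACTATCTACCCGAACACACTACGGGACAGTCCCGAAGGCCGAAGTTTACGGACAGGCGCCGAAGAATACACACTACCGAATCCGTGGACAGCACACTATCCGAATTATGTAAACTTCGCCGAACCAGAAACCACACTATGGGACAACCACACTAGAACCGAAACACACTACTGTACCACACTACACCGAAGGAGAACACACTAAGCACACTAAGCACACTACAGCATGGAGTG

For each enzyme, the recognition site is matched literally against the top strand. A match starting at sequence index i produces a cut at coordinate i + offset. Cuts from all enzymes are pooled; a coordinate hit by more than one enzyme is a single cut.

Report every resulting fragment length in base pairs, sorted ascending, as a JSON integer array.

Scan for sites:
  SqiI (GGACA, off=3): starts [14, 51, 77, 113, 168] → cuts [17, 54, 80, 116, 171]
  ZebVI (CACACTA, off=5): starts [1, 22, 42, 96, 119, 159, 175, 191, 204, 224, 233, 242] → cuts [6, 27, 47, 101, 124, 164, 180, 196, 209, 229, 238, 247]
  WciX (CCGAA, off=2): starts [37, 59, 66, 86, 103, 127, 146, 185, 213] → cuts [39, 61, 68, 88, 105, 129, 148, 187, 215]

Pooled cuts: [6, 17, 27, 39, 47, 54, 61, 68, 80, 88, 101, 105, 116, 124, 129, 148, 164, 171, 180, 187, 196, 209, 215, 229, 238, 247]

Fragment lengths:
  6→17: 11 bp
  17→27: 10 bp
  27→39: 12 bp
  39→47: 8 bp
  47→54: 7 bp
  54→61: 7 bp
  61→68: 7 bp
  68→80: 12 bp
  80→88: 8 bp
  88→101: 13 bp
  101→105: 4 bp
  105→116: 11 bp
  116→124: 8 bp
  124→129: 5 bp
  129→148: 19 bp
  148→164: 16 bp
  164→171: 7 bp
  171→180: 9 bp
  180→187: 7 bp
  187→196: 9 bp
  196→209: 13 bp
  209→215: 6 bp
  215→229: 14 bp
  229→238: 9 bp
  238→247: 9 bp
  247→6 (wrap): 261-247+6 = 20 bp

[4,5,6,7,7,7,7,7,8,8,8,9,9,9,9,10,11,11,12,12,13,13,14,16,19,20]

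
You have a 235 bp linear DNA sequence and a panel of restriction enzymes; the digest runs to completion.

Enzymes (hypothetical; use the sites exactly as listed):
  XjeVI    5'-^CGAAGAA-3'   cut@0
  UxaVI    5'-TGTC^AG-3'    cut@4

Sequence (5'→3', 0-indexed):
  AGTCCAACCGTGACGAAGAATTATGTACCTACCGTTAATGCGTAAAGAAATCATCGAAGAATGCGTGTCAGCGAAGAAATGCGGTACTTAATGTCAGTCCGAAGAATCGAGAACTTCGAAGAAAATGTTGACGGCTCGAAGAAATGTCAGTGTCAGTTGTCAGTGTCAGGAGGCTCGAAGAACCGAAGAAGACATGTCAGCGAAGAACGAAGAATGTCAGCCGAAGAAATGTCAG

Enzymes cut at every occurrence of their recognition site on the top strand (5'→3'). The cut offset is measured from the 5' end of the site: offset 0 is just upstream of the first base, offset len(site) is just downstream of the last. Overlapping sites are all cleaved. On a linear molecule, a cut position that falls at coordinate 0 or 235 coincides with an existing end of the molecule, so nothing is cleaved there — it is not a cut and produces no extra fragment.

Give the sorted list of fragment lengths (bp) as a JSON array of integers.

[2,2,2,3,4,6,6,7,7,8,8,11,12,12,13,15,15,17,20,24,41]

Site scan:
  XjeVI (CGAAGAA, off=0): starts [13, 54, 71, 99, 116, 136, 175, 183, 200, 207, 221] → cuts [13, 54, 71, 99, 116, 136, 175, 183, 200, 207, 221]
  UxaVI (TGTCAG, off=4): starts [65, 91, 144, 150, 157, 163, 194, 214, 229] → cuts [69, 95, 148, 154, 161, 167, 198, 218, 233]

Pooled cuts: [13, 54, 69, 71, 95, 99, 116, 136, 148, 154, 161, 167, 175, 183, 198, 200, 207, 218, 221, 233]

Fragments:
  [0,13): 13 bp
  [13,54): 41 bp
  [54,69): 15 bp
  [69,71): 2 bp
  [71,95): 24 bp
  [95,99): 4 bp
  [99,116): 17 bp
  [116,136): 20 bp
  [136,148): 12 bp
  [148,154): 6 bp
  [154,161): 7 bp
  [161,167): 6 bp
  [167,175): 8 bp
  [175,183): 8 bp
  [183,198): 15 bp
  [198,200): 2 bp
  [200,207): 7 bp
  [207,218): 11 bp
  [218,221): 3 bp
  [221,233): 12 bp
  [233,235): 2 bp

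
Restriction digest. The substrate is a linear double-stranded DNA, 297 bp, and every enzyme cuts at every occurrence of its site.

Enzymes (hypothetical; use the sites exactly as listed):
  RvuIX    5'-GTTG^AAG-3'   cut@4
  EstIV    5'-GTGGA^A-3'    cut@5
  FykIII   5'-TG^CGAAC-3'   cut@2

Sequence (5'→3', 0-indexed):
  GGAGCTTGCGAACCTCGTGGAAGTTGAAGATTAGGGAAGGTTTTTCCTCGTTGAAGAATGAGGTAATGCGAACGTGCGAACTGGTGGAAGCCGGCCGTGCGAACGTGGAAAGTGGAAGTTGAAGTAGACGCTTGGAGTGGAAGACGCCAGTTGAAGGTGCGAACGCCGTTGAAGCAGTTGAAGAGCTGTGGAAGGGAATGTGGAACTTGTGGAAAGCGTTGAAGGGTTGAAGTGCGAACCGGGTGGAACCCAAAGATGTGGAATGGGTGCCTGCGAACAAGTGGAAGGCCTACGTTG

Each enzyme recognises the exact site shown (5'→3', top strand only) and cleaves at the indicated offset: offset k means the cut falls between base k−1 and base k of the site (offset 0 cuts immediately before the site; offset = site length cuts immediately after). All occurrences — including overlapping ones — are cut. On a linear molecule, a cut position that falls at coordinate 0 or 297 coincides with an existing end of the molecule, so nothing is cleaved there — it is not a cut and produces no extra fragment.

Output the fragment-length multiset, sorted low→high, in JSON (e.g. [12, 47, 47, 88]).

Site scan:
  RvuIX (GTTGAAG, off=4): starts [22, 49, 117, 149, 167, 176, 217, 225] → cuts [26, 53, 121, 153, 171, 180, 221, 229]
  EstIV (GTGGAA, off=5): starts [16, 83, 104, 111, 136, 187, 199, 208, 242, 257, 280] → cuts [21, 88, 109, 116, 141, 192, 204, 213, 247, 262, 285]
  FykIII (TGCGAAC, off=2): starts [6, 66, 74, 97, 157, 232, 271] → cuts [8, 68, 76, 99, 159, 234, 273]

All cut coordinates (distinct, sorted): [8, 21, 26, 53, 68, 76, 88, 99, 109, 116, 121, 141, 153, 159, 171, 180, 192, 204, 213, 221, 229, 234, 247, 262, 273, 285]

Fragment lengths:
  [0,8): 8 bp
  [8,21): 13 bp
  [21,26): 5 bp
  [26,53): 27 bp
  [53,68): 15 bp
  [68,76): 8 bp
  [76,88): 12 bp
  [88,99): 11 bp
  [99,109): 10 bp
  [109,116): 7 bp
  [116,121): 5 bp
  [121,141): 20 bp
  [141,153): 12 bp
  [153,159): 6 bp
  [159,171): 12 bp
  [171,180): 9 bp
  [180,192): 12 bp
  [192,204): 12 bp
  [204,213): 9 bp
  [213,221): 8 bp
  [221,229): 8 bp
  [229,234): 5 bp
  [234,247): 13 bp
  [247,262): 15 bp
  [262,273): 11 bp
  [273,285): 12 bp
  [285,297): 12 bp

[5,5,5,6,7,8,8,8,8,9,9,10,11,11,12,12,12,12,12,12,12,13,13,15,15,20,27]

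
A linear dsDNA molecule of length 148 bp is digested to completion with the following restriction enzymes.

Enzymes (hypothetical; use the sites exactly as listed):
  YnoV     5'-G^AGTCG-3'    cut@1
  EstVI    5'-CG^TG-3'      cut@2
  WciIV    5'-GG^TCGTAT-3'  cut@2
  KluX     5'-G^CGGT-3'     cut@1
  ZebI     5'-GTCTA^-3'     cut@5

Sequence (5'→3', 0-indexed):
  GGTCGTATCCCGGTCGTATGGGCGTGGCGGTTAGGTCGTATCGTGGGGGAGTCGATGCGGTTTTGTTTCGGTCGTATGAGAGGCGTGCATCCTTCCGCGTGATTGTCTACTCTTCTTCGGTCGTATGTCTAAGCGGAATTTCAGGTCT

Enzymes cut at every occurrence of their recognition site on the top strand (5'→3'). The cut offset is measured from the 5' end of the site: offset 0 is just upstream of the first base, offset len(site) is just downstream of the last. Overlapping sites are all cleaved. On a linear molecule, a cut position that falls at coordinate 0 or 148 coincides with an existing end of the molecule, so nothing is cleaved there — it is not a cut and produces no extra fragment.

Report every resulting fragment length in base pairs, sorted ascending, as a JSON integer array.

[2,3,6,8,8,8,10,11,11,11,11,14,14,14,17]

Site scan:
  YnoV (GAGTCG, off=1): starts [48] → cuts [49]
  EstVI (CGTG, off=2): starts [22, 41, 83, 97] → cuts [24, 43, 85, 99]
  WciIV (GGTCGTAT, off=2): starts [0, 11, 33, 69, 118] → cuts [2, 13, 35, 71, 120]
  KluX (GCGGT, off=1): starts [26, 56] → cuts [27, 57]
  ZebI (GTCTA, off=5): starts [104, 126] → cuts [109, 131]

Pooled cuts: [2, 13, 24, 27, 35, 43, 49, 57, 71, 85, 99, 109, 120, 131]

Fragments:
  [0,2): 2 bp
  [2,13): 11 bp
  [13,24): 11 bp
  [24,27): 3 bp
  [27,35): 8 bp
  [35,43): 8 bp
  [43,49): 6 bp
  [49,57): 8 bp
  [57,71): 14 bp
  [71,85): 14 bp
  [85,99): 14 bp
  [99,109): 10 bp
  [109,120): 11 bp
  [120,131): 11 bp
  [131,148): 17 bp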